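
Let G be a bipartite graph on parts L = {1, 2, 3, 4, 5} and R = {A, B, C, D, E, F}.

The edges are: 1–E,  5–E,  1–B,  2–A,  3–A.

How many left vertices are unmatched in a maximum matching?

2

A valid assignment of size 3: 1→B, 2→A, 5→E.
The set {2, 3, 4} has only 1 neighbour ({A}), so by Hall's theorem at most 3 of the 5 left vertices can be matched.
That matches 3 of the 5, leaving 2 unmatched; no matching can do better.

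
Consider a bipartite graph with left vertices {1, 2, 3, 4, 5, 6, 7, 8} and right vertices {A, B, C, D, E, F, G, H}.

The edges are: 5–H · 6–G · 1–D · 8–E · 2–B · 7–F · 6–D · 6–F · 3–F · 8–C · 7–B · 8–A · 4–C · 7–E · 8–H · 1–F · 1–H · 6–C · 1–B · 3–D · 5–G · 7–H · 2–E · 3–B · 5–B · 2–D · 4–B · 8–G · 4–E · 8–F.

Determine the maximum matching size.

One maximum matching: 1-B, 2-D, 3-F, 4-E, 5-G, 6-C, 7-H, 8-A.
This saturates every left vertex, so 8 is the maximum.

8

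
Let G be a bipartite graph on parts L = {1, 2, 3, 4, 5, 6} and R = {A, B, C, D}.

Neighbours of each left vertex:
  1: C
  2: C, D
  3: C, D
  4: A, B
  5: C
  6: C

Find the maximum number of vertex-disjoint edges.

One maximum matching: 1-C, 2-D, 4-B.
The set {1, 2, 3, 5, 6} has only 2 neighbours ({C, D}), so by Hall's theorem at most 3 of the 6 left vertices can be matched.

3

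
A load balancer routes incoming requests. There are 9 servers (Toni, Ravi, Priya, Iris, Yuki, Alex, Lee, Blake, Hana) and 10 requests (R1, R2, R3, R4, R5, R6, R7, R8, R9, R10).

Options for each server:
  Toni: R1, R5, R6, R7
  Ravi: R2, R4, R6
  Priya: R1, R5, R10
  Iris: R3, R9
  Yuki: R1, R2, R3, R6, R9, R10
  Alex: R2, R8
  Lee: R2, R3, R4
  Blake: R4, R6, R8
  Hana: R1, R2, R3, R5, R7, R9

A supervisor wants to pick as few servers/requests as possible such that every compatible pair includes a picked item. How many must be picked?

9

{Toni, Ravi, Priya, Iris, Yuki, Alex, Lee, Blake, Hana} is a vertex cover of size 9: every edge has an endpoint in this set.
No smaller cover exists because Toni–R7, Ravi–R6, Priya–R5, Iris–R3, Yuki–R10, Alex–R8, Lee–R2, Blake–R4, Hana–R9 is a matching of size 9, and a cover must include an endpoint of each of these disjoint edges (König's theorem).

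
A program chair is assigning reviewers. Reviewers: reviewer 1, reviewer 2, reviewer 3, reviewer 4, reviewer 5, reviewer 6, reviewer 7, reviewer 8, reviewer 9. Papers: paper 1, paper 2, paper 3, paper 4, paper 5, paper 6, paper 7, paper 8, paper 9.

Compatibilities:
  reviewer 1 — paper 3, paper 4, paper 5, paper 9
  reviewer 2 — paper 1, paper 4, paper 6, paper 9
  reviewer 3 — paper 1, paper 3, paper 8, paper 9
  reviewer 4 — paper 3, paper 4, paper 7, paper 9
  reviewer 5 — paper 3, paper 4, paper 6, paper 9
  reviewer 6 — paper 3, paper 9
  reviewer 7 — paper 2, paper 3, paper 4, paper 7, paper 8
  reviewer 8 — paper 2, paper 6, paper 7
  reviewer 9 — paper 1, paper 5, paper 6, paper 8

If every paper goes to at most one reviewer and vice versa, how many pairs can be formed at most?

9

A valid assignment of size 9: reviewer 1–paper 5, reviewer 2–paper 6, reviewer 3–paper 1, reviewer 4–paper 7, reviewer 5–paper 4, reviewer 6–paper 9, reviewer 7–paper 3, reviewer 8–paper 2, reviewer 9–paper 8.
This saturates every reviewer, so 9 is the maximum.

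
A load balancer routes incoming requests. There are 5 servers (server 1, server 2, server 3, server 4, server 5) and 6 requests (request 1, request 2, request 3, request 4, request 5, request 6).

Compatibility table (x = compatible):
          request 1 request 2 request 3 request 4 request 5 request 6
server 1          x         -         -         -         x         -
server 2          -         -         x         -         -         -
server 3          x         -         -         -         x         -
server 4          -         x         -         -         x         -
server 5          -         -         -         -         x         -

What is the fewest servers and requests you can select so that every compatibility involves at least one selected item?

4

The 4 edges server 1–request 1, server 2–request 3, server 3–request 5, server 4–request 2 form a matching, so any vertex cover needs at least 4 vertices (one per matched edge).
Conversely {server 2, server 4, request 1, request 5} meets every edge and has exactly 4 vertices, so 4 is optimal.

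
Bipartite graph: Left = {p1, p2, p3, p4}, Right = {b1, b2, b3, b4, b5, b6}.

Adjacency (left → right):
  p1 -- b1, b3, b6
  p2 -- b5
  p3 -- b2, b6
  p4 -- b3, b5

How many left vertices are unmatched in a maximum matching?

0

A valid assignment of size 4: p1–b6, p2–b5, p3–b2, p4–b3.
All 4 left vertices are matched, so no larger matching exists.
That matches 4 of the 4, leaving 0 unmatched; no matching can do better.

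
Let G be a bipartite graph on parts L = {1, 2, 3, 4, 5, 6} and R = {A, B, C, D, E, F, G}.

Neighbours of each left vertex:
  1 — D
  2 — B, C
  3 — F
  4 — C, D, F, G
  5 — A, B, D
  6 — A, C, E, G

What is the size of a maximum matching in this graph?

One maximum matching: 1-D, 2-C, 3-F, 4-G, 5-B, 6-E.
All 6 left vertices are matched, so no larger matching exists.

6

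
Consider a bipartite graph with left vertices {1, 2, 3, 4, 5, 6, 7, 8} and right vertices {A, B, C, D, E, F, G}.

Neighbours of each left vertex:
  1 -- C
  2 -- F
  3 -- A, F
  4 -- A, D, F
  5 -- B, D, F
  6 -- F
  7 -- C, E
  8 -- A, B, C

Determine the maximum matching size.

6

For example, pair 1-C, 2-F, 3-A, 4-D, 5-B, 7-E.
The set {1, 2, 3, 4, 5, 6, 8} has only 5 neighbours ({A, B, C, D, F}), so by Hall's theorem at most 6 of the 8 left vertices can be matched.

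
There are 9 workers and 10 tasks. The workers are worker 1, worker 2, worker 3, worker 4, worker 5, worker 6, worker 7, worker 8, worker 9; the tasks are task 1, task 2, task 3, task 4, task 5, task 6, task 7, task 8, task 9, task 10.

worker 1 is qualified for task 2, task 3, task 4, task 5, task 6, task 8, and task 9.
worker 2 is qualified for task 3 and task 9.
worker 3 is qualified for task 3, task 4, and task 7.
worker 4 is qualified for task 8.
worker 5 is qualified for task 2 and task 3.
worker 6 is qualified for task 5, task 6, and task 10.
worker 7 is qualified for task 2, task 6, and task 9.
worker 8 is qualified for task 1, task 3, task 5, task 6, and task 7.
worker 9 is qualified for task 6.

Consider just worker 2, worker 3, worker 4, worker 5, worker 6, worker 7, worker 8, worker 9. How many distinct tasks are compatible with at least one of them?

10

The union of neighbours of {worker 2, worker 3, worker 4, worker 5, worker 6, worker 7, worker 8, worker 9} is {task 1, task 2, task 3, task 4, task 5, task 6, task 7, task 8, task 9, task 10}, which has 10 elements.
Since |N(S)| = 10 ≥ |S| = 8, Hall's condition holds for this subset.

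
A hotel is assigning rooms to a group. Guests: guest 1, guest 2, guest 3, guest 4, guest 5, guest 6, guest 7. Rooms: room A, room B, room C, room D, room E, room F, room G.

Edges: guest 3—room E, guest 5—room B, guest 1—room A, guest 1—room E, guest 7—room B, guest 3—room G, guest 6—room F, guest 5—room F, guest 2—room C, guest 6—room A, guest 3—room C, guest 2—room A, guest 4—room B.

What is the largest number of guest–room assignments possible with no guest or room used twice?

6

For example, pair guest 1→room E, guest 2→room C, guest 3→room G, guest 4→room B, guest 5→room F, guest 6→room A.
The set {guest 4, guest 7} has only 1 neighbour ({room B}), so by Hall's theorem at most 6 of the 7 guests can be matched.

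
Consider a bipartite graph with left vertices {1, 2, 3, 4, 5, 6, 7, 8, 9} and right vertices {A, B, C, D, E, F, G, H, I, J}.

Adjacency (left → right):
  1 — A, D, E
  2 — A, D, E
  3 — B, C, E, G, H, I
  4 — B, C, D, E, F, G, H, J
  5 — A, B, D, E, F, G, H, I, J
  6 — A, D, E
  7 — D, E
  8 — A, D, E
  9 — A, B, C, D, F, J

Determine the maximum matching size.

7

One maximum matching: 1→A, 2→D, 3→H, 4→G, 5→B, 6→E, 9→J.
The set {1, 2, 6, 7, 8} has only 3 neighbours ({A, D, E}), so by Hall's theorem at most 7 of the 9 left vertices can be matched.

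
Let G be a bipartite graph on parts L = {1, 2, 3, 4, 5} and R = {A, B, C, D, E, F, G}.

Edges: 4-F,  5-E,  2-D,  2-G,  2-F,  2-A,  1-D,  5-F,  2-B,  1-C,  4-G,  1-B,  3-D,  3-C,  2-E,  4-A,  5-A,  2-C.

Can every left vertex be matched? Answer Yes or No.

For example, pair 1-B, 2-G, 3-C, 4-F, 5-E.
All 5 left vertices are covered.

Yes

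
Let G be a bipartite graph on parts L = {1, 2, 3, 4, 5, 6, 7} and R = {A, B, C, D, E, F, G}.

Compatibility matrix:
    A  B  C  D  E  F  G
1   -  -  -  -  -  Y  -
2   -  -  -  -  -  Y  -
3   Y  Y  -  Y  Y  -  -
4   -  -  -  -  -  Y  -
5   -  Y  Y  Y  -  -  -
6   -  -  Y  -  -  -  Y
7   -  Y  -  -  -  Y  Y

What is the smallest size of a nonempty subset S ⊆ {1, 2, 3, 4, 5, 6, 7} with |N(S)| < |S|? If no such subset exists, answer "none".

2

Take S = {1, 2}. Its neighbourhood is {F}, so |N(S)| = 1 < |S| = 2.
No single vertex violates Hall's condition since each has at least one neighbour, so 2 is the minimum.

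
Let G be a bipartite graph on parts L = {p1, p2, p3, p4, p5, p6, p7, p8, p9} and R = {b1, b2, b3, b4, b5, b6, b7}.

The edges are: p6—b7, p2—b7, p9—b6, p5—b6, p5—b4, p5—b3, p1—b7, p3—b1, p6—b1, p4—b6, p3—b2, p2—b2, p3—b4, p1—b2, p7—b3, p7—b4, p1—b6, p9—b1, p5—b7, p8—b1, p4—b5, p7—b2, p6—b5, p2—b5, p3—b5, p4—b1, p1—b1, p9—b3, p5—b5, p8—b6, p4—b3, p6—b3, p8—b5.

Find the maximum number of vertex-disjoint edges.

7

One maximum matching: p1-b6, p2-b2, p3-b1, p4-b5, p5-b4, p6-b7, p7-b3.
The set {p1, p2, p3, p4, p5, p6, p7, p8, p9} has only 7 neighbours ({b1, b2, b3, b4, b5, b6, b7}), so by Hall's theorem at most 7 of the 9 left vertices can be matched.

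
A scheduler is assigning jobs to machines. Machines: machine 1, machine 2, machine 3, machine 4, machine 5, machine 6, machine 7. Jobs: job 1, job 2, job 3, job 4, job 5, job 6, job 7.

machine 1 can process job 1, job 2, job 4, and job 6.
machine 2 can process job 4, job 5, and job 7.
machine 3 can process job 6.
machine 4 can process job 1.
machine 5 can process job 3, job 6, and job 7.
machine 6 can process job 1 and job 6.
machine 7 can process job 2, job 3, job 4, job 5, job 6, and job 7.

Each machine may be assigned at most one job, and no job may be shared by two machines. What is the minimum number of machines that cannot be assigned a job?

One maximum matching: machine 1-job 2, machine 2-job 4, machine 3-job 6, machine 4-job 1, machine 5-job 3, machine 7-job 5.
The set {machine 3, machine 4, machine 6} has only 2 neighbours ({job 1, job 6}), so by Hall's theorem at most 6 of the 7 machines can be matched.
That matches 6 of the 7, leaving 1 unmatched; no matching can do better.

1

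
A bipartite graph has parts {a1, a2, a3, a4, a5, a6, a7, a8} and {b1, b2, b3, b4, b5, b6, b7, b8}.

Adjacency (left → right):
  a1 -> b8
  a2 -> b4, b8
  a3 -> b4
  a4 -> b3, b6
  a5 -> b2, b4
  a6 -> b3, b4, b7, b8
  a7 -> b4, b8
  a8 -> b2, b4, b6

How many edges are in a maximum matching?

One maximum matching: a1→b8, a2→b4, a4→b3, a5→b2, a6→b7, a8→b6.
The set {a1, a2, a3, a7} has only 2 neighbours ({b4, b8}), so by Hall's theorem at most 6 of the 8 left vertices can be matched.

6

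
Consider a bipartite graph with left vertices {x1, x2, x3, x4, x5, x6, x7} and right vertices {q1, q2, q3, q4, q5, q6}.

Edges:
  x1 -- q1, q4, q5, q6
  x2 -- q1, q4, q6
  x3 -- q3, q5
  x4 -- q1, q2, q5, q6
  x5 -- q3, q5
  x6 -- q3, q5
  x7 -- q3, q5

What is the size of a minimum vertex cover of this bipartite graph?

5

{x1, x2, x4, q3, q5} is a vertex cover of size 5: every edge has an endpoint in this set.
No smaller cover exists because x1–q6, x2–q4, x3–q3, x4–q2, x5–q5 is a matching of size 5, and a cover must include an endpoint of each of these disjoint edges (König's theorem).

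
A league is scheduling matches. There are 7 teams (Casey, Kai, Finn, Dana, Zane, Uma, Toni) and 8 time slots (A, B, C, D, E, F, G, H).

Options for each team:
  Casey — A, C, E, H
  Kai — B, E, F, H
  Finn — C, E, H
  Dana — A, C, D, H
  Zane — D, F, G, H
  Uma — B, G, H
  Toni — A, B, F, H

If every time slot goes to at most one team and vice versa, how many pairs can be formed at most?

For example, pair Casey-C, Kai-H, Finn-E, Dana-D, Zane-F, Uma-G, Toni-B.
This saturates every team, so 7 is the maximum.

7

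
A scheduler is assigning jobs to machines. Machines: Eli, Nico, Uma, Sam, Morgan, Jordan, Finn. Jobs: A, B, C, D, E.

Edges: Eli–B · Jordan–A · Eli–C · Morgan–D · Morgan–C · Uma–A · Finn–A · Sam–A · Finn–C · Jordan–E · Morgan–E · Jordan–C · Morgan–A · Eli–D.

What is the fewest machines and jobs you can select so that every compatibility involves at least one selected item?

{Eli, Morgan, Jordan, Finn, A} is a vertex cover of size 5: every edge has an endpoint in this set.
No smaller cover exists because Eli–B, Uma–A, Morgan–D, Jordan–E, Finn–C is a matching of size 5, and a cover must include an endpoint of each of these disjoint edges (König's theorem).

5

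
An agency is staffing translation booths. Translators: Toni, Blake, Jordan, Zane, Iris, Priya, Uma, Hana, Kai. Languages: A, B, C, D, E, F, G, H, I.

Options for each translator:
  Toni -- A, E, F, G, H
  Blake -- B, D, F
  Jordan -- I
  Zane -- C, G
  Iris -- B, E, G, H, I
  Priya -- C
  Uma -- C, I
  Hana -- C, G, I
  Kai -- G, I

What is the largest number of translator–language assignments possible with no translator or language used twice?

One maximum matching: Toni→A, Blake→B, Jordan→I, Zane→G, Iris→E, Priya→C.
The set {Jordan, Zane, Priya, Uma, Hana, Kai} has only 3 neighbours ({C, G, I}), so by Hall's theorem at most 6 of the 9 translators can be matched.

6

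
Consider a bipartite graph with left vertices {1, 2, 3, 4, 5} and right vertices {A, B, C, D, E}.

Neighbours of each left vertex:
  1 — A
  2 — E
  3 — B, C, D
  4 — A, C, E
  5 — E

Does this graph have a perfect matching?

The set {2, 5} has only 1 neighbour ({E}), so by Hall's theorem at most 4 of the 5 left vertices can be matched.
Hence no matching covers every left vertex.

No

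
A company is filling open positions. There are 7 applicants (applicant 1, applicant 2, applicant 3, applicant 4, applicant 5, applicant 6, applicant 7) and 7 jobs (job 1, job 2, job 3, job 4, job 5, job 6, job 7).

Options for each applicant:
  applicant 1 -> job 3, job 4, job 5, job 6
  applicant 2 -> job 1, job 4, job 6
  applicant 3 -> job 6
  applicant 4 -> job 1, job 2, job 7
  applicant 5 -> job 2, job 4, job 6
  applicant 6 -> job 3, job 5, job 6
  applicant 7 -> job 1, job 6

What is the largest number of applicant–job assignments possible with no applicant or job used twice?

A valid assignment of size 7: applicant 1-job 3, applicant 2-job 4, applicant 3-job 6, applicant 4-job 7, applicant 5-job 2, applicant 6-job 5, applicant 7-job 1.
All 7 applicants are matched, so no larger matching exists.

7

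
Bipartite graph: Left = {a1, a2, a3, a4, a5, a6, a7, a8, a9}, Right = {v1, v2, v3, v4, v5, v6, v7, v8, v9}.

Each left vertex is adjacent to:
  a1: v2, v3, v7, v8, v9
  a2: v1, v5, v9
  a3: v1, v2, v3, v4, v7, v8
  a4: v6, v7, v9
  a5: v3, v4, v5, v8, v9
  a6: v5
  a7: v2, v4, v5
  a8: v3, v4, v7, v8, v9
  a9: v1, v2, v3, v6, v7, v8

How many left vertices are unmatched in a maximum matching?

One maximum matching: a1→v2, a2→v9, a3→v1, a4→v6, a5→v8, a6→v5, a7→v4, a8→v7, a9→v3.
All 9 left vertices are matched, so no larger matching exists.
That matches 9 of the 9, leaving 0 unmatched; no matching can do better.

0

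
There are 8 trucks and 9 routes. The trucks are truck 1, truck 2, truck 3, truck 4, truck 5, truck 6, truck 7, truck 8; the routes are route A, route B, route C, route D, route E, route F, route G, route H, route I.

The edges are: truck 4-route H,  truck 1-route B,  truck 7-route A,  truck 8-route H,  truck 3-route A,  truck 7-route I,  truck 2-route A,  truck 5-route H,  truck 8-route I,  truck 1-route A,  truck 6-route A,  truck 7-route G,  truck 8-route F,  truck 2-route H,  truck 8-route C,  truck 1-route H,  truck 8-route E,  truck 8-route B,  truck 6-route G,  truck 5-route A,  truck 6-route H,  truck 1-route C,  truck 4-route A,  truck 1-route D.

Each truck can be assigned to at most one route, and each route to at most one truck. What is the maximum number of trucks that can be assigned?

6

A valid assignment of size 6: truck 1→route D, truck 2→route H, truck 3→route A, truck 6→route G, truck 7→route I, truck 8→route E.
The set {truck 2, truck 3, truck 4, truck 5} has only 2 neighbours ({route A, route H}), so by Hall's theorem at most 6 of the 8 trucks can be matched.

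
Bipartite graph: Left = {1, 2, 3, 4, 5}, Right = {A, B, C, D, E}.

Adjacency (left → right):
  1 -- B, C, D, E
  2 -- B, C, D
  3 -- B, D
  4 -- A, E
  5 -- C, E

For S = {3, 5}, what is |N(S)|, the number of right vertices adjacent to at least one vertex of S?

The union of neighbours of {3, 5} is {B, C, D, E}, which has 4 elements.
Since |N(S)| = 4 ≥ |S| = 2, Hall's condition holds for this subset.

4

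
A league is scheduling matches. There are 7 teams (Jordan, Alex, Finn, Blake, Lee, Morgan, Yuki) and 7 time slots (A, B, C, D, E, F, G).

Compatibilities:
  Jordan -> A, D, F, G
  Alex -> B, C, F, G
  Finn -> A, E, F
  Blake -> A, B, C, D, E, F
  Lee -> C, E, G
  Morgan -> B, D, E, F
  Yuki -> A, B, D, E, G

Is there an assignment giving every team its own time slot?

For example, pair Jordan-D, Alex-F, Finn-E, Blake-A, Lee-C, Morgan-B, Yuki-G.
All 7 teams are covered.

Yes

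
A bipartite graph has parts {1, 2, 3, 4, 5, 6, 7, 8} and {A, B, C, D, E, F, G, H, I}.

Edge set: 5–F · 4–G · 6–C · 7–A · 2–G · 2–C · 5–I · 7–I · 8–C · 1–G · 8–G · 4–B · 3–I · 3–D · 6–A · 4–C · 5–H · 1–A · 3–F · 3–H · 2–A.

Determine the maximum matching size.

7

For example, pair 1–A, 2–G, 3–D, 4–B, 5–F, 6–C, 7–I.
The set {1, 2, 6, 8} has only 3 neighbours ({A, C, G}), so by Hall's theorem at most 7 of the 8 left vertices can be matched.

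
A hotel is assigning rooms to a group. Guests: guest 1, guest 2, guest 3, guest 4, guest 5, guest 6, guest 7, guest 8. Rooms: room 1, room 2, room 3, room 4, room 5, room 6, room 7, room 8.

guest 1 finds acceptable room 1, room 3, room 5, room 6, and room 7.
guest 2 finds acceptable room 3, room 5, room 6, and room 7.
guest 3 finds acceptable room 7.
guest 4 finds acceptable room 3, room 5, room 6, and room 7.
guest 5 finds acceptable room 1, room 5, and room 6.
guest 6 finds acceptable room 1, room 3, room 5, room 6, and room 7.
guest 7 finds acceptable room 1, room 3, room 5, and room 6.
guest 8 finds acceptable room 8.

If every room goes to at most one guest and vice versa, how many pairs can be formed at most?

For example, pair guest 1→room 1, guest 2→room 3, guest 3→room 7, guest 4→room 5, guest 5→room 6, guest 8→room 8.
The set {guest 1, guest 2, guest 3, guest 4, guest 5, guest 6, guest 7} has only 5 neighbours ({room 1, room 3, room 5, room 6, room 7}), so by Hall's theorem at most 6 of the 8 guests can be matched.

6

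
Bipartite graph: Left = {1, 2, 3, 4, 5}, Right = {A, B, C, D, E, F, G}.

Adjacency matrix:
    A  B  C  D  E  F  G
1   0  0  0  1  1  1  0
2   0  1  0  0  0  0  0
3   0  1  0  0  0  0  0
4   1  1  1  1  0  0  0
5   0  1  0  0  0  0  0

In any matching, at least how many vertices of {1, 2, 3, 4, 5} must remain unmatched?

A valid assignment of size 3: 1→E, 2→B, 4→C.
The set {2, 3, 5} has only 1 neighbour ({B}), so by Hall's theorem at most 3 of the 5 left vertices can be matched.
That matches 3 of the 5, leaving 2 unmatched; no matching can do better.

2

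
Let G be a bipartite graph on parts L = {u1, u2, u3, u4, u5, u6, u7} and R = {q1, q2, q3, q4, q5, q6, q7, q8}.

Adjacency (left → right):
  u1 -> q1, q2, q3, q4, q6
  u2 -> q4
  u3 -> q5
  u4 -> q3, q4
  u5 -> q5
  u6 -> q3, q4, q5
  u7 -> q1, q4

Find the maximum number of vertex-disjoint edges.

5

A valid assignment of size 5: u1–q6, u2–q4, u3–q5, u4–q3, u7–q1.
The set {u2, u3, u4, u5, u6} has only 3 neighbours ({q3, q4, q5}), so by Hall's theorem at most 5 of the 7 left vertices can be matched.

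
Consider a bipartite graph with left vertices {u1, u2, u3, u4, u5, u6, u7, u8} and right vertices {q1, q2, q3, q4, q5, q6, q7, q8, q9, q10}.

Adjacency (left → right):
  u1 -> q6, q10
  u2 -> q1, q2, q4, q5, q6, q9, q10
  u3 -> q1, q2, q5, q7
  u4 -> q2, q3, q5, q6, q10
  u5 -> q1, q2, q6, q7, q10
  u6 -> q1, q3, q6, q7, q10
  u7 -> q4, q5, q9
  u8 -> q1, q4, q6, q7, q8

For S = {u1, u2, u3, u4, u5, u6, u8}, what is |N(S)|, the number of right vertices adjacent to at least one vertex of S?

The union of neighbours of {u1, u2, u3, u4, u5, u6, u8} is {q1, q2, q3, q4, q5, q6, q7, q8, q9, q10}, which has 10 elements.
Since |N(S)| = 10 ≥ |S| = 7, Hall's condition holds for this subset.

10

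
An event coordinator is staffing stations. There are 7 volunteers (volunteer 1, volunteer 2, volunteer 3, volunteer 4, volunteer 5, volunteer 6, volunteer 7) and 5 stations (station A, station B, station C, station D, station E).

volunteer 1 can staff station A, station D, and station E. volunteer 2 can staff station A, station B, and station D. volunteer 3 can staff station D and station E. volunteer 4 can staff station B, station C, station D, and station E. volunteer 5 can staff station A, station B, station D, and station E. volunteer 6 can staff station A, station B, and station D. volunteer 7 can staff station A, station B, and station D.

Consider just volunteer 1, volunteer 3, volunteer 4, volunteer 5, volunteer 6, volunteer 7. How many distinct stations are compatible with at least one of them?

5

The union of neighbours of {volunteer 1, volunteer 3, volunteer 4, volunteer 5, volunteer 6, volunteer 7} is {station A, station B, station C, station D, station E}, which has 5 elements.
Since |N(S)| = 5 < |S| = 6, Hall's condition fails for this subset.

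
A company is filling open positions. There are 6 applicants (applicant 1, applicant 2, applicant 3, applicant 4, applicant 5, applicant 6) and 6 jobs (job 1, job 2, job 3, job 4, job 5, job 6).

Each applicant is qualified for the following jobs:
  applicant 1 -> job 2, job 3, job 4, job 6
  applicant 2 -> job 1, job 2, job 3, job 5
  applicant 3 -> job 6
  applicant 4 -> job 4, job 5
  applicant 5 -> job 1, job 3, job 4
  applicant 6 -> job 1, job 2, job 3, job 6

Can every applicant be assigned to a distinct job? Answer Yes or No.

Yes

For example, pair applicant 1→job 4, applicant 2→job 1, applicant 3→job 6, applicant 4→job 5, applicant 5→job 3, applicant 6→job 2.
All 6 applicants are covered.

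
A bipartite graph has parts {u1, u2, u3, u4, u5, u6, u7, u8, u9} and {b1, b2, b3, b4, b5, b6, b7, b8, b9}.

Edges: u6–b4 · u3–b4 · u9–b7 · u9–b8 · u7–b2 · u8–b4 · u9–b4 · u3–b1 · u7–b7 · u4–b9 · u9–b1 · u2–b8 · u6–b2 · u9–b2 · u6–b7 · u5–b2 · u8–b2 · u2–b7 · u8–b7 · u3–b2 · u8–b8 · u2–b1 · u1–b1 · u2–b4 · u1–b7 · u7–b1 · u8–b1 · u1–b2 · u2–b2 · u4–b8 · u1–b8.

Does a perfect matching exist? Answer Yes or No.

No

The set {u1, u2, u3, u5, u6, u7, u8, u9} has only 5 neighbours ({b1, b2, b4, b7, b8}), so by Hall's theorem at most 6 of the 9 left vertices can be matched.
Hence no matching covers every left vertex.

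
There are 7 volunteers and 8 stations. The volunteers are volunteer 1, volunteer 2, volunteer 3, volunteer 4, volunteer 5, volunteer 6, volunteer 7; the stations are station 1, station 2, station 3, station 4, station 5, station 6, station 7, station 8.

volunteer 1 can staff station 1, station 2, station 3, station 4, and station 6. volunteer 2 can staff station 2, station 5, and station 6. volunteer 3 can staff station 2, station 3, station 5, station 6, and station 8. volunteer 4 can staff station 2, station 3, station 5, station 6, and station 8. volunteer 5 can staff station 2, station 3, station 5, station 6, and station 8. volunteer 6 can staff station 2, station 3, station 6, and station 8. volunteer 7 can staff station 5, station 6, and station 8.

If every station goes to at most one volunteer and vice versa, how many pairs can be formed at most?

For example, pair volunteer 1–station 1, volunteer 2–station 5, volunteer 3–station 3, volunteer 4–station 6, volunteer 5–station 8, volunteer 6–station 2.
The set {volunteer 2, volunteer 3, volunteer 4, volunteer 5, volunteer 6, volunteer 7} has only 5 neighbours ({station 2, station 3, station 5, station 6, station 8}), so by Hall's theorem at most 6 of the 7 volunteers can be matched.

6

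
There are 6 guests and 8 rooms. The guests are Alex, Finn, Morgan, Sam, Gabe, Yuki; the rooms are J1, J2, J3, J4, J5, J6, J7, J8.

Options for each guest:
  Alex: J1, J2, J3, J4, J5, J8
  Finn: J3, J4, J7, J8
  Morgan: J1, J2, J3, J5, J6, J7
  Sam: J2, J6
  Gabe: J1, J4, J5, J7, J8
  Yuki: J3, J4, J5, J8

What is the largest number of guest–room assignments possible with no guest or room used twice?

One maximum matching: Alex–J2, Finn–J7, Morgan–J5, Sam–J6, Gabe–J1, Yuki–J3.
This saturates every guest, so 6 is the maximum.

6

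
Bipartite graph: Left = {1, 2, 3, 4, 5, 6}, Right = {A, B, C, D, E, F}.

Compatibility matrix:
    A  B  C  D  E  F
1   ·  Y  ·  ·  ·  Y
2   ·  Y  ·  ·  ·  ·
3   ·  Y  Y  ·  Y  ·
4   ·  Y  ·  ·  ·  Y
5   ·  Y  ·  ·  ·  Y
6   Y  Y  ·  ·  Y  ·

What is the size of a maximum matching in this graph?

One maximum matching: 1→F, 2→B, 3→C, 6→E.
The set {1, 2, 4, 5} has only 2 neighbours ({B, F}), so by Hall's theorem at most 4 of the 6 left vertices can be matched.

4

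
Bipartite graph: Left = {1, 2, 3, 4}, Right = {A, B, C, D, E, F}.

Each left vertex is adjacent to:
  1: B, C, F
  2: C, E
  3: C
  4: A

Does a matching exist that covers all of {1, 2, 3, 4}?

A valid assignment of size 4: 1→B, 2→E, 3→C, 4→A.
All 4 left vertices are covered.

Yes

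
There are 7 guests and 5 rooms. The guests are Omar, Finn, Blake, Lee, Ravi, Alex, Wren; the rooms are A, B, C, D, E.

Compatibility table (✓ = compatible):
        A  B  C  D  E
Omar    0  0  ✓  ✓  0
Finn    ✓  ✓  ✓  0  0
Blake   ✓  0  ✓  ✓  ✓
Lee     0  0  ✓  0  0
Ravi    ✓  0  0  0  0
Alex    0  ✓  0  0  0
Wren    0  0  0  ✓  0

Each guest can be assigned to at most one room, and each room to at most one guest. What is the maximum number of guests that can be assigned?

5

One maximum matching: Omar–D, Finn–B, Blake–E, Lee–C, Ravi–A.
The set {Omar, Finn, Lee, Ravi, Alex, Wren} has only 4 neighbours ({A, B, C, D}), so by Hall's theorem at most 5 of the 7 guests can be matched.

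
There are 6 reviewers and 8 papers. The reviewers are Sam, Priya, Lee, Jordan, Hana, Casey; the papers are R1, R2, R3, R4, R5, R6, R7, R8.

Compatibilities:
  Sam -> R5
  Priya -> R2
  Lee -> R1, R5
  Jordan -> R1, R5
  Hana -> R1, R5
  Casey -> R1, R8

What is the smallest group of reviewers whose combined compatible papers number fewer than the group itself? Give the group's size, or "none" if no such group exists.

Take S = {Sam, Lee, Jordan}. Its neighbourhood is {R1, R5}, so |N(S)| = 2 < |S| = 3.
Every subset of size less than 3 has at least as many neighbours as members, so 3 is the minimum.

3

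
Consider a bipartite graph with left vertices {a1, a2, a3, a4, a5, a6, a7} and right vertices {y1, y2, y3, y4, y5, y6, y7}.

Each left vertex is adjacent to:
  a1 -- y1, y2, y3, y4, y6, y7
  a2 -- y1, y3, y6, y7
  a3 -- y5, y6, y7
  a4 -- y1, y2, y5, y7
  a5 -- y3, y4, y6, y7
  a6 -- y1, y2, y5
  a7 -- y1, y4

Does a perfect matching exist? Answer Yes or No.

Yes

A valid assignment of size 7: a1–y6, a2–y3, a3–y5, a4–y7, a5–y4, a6–y2, a7–y1.
All 7 left vertices are covered.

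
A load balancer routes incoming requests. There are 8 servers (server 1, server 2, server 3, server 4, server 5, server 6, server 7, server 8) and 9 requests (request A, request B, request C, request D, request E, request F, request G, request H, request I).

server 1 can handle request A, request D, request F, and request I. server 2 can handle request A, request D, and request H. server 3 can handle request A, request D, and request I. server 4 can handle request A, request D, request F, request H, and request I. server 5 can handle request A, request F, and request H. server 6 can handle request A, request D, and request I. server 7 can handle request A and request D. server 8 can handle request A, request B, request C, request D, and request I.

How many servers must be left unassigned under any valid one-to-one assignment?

2

One maximum matching: server 1–request A, server 2–request H, server 3–request D, server 4–request I, server 5–request F, server 8–request C.
The set {server 1, server 2, server 3, server 4, server 5, server 6, server 7} has only 5 neighbours ({request A, request D, request F, request H, request I}), so by Hall's theorem at most 6 of the 8 servers can be matched.
That matches 6 of the 8, leaving 2 unmatched; no matching can do better.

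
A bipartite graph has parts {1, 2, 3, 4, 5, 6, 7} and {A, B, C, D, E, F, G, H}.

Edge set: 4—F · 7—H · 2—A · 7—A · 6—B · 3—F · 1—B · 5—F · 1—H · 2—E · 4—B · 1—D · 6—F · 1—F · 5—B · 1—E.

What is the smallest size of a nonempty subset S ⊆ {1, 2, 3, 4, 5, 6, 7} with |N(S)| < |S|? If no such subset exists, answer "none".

Take S = {3, 4, 5}. Its neighbourhood is {B, F}, so |N(S)| = 2 < |S| = 3.
Every subset of size less than 3 has at least as many neighbours as members, so 3 is the minimum.

3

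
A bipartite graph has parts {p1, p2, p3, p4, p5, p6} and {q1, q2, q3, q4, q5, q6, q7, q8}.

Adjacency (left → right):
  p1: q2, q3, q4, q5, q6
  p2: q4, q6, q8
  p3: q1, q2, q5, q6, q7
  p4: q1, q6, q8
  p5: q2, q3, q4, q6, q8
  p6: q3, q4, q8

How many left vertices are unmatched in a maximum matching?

For example, pair p1-q2, p2-q4, p3-q7, p4-q6, p5-q3, p6-q8.
This saturates every left vertex, so 6 is the maximum.
That matches 6 of the 6, leaving 0 unmatched; no matching can do better.

0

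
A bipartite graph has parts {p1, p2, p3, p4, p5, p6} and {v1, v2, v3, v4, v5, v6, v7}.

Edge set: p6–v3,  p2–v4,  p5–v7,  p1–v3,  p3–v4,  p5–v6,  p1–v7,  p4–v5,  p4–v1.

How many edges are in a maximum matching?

One maximum matching: p1→v7, p2→v4, p4→v1, p5→v6, p6→v3.
The set {p2, p3} has only 1 neighbour ({v4}), so by Hall's theorem at most 5 of the 6 left vertices can be matched.

5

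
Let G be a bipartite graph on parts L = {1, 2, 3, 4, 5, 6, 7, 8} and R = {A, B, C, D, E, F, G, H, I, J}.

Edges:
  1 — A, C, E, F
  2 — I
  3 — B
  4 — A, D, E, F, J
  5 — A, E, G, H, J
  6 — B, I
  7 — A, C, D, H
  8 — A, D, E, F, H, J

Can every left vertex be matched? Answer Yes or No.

No

The set {2, 3, 6} has only 2 neighbours ({B, I}), so by Hall's theorem at most 7 of the 8 left vertices can be matched.
Hence no matching covers every left vertex.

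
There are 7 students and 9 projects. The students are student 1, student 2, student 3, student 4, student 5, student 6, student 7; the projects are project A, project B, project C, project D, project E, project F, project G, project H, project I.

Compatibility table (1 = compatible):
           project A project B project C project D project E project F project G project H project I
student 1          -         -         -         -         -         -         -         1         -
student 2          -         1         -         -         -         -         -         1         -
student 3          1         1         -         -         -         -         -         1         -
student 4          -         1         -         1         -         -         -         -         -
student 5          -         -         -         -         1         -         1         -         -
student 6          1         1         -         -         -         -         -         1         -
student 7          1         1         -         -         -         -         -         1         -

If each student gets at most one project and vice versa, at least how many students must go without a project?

2

A valid assignment of size 5: student 1-project H, student 2-project B, student 3-project A, student 4-project D, student 5-project E.
The set {student 1, student 2, student 3, student 6, student 7} has only 3 neighbours ({project A, project B, project H}), so by Hall's theorem at most 5 of the 7 students can be matched.
That matches 5 of the 7, leaving 2 unmatched; no matching can do better.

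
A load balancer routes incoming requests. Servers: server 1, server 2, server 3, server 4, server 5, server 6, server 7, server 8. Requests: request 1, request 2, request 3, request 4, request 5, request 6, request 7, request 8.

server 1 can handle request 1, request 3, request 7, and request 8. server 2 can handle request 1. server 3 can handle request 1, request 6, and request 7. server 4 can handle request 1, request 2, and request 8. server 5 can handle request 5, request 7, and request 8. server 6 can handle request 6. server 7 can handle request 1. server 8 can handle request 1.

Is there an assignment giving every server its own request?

No

The set {server 2, server 7, server 8} has only 1 neighbour ({request 1}), so by Hall's theorem at most 6 of the 8 servers can be matched.
Hence no matching covers every server.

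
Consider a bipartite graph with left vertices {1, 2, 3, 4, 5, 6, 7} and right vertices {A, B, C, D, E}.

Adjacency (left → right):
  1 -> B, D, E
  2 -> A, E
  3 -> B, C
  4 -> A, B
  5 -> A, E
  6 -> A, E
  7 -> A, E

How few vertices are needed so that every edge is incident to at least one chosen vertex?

5

A maximum matching has 5 edges (e.g. 1–D, 2–A, 3–C, 4–B, 5–E).
By König's theorem the minimum vertex cover has the same size. One such cover is {1, 3, 4, A, E}.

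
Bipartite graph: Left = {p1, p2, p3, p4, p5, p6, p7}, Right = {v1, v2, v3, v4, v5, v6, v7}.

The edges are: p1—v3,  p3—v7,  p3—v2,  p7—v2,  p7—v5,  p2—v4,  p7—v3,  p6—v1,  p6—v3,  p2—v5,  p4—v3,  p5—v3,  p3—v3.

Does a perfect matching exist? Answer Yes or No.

No

The set {p1, p4, p5} has only 1 neighbour ({v3}), so by Hall's theorem at most 5 of the 7 left vertices can be matched.
Hence no matching covers every left vertex.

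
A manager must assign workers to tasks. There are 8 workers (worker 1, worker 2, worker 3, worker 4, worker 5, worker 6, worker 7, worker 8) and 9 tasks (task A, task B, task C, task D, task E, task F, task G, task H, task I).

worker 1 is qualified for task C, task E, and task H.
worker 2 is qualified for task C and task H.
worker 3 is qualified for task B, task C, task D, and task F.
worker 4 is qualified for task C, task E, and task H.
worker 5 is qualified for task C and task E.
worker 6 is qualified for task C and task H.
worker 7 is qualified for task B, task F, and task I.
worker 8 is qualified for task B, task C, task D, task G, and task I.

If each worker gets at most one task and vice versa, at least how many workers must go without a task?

A valid assignment of size 6: worker 1–task H, worker 2–task C, worker 3–task F, worker 4–task E, worker 7–task I, worker 8–task D.
The set {worker 1, worker 2, worker 4, worker 5, worker 6} has only 3 neighbours ({task C, task E, task H}), so by Hall's theorem at most 6 of the 8 workers can be matched.
That matches 6 of the 8, leaving 2 unmatched; no matching can do better.

2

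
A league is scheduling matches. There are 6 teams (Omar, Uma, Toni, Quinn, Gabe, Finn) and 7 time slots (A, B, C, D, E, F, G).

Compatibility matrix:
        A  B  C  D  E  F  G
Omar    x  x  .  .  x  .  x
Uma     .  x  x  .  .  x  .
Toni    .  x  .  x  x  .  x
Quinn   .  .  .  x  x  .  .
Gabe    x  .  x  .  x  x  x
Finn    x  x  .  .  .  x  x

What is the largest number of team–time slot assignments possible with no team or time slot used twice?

For example, pair Omar–E, Uma–F, Toni–G, Quinn–D, Gabe–A, Finn–B.
All 6 teams are matched, so no larger matching exists.

6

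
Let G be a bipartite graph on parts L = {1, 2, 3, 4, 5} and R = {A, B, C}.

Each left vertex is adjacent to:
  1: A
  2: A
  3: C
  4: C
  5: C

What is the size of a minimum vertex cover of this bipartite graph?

2

The 2 edges 1–A, 3–C form a matching, so any vertex cover needs at least 2 vertices (one per matched edge).
Conversely {A, C} meets every edge and has exactly 2 vertices, so 2 is optimal.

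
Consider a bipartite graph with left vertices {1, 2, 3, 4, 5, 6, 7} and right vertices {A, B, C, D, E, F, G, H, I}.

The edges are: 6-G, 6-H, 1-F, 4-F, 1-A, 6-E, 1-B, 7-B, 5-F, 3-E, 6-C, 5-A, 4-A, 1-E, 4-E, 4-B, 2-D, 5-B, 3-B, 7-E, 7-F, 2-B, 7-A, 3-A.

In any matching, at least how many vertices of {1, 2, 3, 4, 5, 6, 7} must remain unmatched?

One maximum matching: 1→F, 2→D, 3→A, 4→E, 5→B, 6→C.
The set {1, 3, 4, 5, 7} has only 4 neighbours ({A, B, E, F}), so by Hall's theorem at most 6 of the 7 left vertices can be matched.
That matches 6 of the 7, leaving 1 unmatched; no matching can do better.

1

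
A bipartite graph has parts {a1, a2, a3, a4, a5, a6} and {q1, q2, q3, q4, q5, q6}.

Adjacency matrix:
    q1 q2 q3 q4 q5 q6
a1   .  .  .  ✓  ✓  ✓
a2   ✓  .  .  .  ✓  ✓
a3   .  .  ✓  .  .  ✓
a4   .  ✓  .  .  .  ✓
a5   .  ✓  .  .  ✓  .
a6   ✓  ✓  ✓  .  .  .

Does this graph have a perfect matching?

Yes

A valid assignment of size 6: a1–q4, a2–q1, a3–q3, a4–q6, a5–q5, a6–q2.
All 6 left vertices are covered.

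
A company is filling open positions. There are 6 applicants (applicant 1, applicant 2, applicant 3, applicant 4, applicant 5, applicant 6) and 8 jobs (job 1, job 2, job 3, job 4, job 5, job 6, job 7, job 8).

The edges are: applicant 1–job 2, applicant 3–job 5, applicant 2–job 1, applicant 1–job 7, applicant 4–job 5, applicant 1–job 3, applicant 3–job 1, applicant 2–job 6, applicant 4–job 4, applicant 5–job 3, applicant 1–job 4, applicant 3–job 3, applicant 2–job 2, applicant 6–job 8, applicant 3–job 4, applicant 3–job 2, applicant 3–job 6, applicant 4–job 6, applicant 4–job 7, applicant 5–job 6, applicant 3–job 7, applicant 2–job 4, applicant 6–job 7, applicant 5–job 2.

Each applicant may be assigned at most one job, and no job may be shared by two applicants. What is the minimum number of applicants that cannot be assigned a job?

One maximum matching: applicant 1→job 4, applicant 2→job 1, applicant 3→job 5, applicant 4→job 6, applicant 5→job 2, applicant 6→job 8.
This saturates every applicant, so 6 is the maximum.
That matches 6 of the 6, leaving 0 unmatched; no matching can do better.

0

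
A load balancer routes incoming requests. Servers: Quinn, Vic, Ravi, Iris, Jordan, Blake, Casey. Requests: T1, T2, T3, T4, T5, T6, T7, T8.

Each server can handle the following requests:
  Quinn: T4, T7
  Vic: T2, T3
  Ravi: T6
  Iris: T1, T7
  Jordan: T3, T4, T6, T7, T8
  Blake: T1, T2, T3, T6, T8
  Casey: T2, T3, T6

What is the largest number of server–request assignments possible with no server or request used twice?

One maximum matching: Quinn→T4, Vic→T3, Ravi→T6, Iris→T1, Jordan→T7, Blake→T8, Casey→T2.
This saturates every server, so 7 is the maximum.

7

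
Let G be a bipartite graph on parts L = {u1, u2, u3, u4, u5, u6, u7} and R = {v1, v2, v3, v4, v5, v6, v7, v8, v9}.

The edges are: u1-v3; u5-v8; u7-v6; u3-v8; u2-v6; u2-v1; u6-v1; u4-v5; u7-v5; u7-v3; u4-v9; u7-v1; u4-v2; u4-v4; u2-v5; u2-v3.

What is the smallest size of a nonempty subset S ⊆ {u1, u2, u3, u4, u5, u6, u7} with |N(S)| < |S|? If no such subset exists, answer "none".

2

Take S = {u3, u5}. Its neighbourhood is {v8}, so |N(S)| = 1 < |S| = 2.
No single vertex violates Hall's condition since each has at least one neighbour, so 2 is the minimum.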